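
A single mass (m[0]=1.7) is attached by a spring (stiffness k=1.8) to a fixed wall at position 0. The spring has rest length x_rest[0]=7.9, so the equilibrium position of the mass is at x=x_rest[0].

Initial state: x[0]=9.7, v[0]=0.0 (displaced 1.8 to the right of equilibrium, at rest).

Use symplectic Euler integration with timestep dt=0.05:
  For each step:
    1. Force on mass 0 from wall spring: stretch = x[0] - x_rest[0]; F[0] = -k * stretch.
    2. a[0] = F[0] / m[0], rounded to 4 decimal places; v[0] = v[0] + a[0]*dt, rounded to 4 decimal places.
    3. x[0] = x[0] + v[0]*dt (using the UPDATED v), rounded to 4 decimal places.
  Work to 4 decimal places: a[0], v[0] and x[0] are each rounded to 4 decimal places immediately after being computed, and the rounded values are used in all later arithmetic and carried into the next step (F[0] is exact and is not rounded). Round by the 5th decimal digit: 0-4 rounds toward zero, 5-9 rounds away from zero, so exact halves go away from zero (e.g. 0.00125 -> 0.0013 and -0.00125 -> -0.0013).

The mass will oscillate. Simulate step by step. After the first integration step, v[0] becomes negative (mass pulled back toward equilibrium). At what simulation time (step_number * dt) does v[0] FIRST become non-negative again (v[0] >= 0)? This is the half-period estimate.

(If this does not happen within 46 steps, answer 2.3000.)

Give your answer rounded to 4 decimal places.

Answer: 2.3000

Derivation:
Step 0: x=[9.7000] v=[0.0000]
Step 1: x=[9.6952] v=[-0.0953]
Step 2: x=[9.6857] v=[-0.1903]
Step 3: x=[9.6715] v=[-0.2848]
Step 4: x=[9.6526] v=[-0.3786]
Step 5: x=[9.6290] v=[-0.4714]
Step 6: x=[9.6009] v=[-0.5629]
Step 7: x=[9.5683] v=[-0.6530]
Step 8: x=[9.5312] v=[-0.7413]
Step 9: x=[9.4898] v=[-0.8277]
Step 10: x=[9.4442] v=[-0.9119]
Step 11: x=[9.3945] v=[-0.9937]
Step 12: x=[9.3409] v=[-1.0728]
Step 13: x=[9.2834] v=[-1.1491]
Step 14: x=[9.2223] v=[-1.2223]
Step 15: x=[9.1577] v=[-1.2923]
Step 16: x=[9.0898] v=[-1.3589]
Step 17: x=[9.0187] v=[-1.4219]
Step 18: x=[8.9446] v=[-1.4811]
Step 19: x=[8.8678] v=[-1.5364]
Step 20: x=[8.7884] v=[-1.5876]
Step 21: x=[8.7067] v=[-1.6346]
Step 22: x=[8.6228] v=[-1.6773]
Step 23: x=[8.5370] v=[-1.7156]
Step 24: x=[8.4495] v=[-1.7493]
Step 25: x=[8.3606] v=[-1.7784]
Step 26: x=[8.2705] v=[-1.8028]
Step 27: x=[8.1794] v=[-1.8224]
Step 28: x=[8.0875] v=[-1.8372]
Step 29: x=[7.9951] v=[-1.8471]
Step 30: x=[7.9025] v=[-1.8521]
Step 31: x=[7.8099] v=[-1.8522]
Step 32: x=[7.7175] v=[-1.8474]
Step 33: x=[7.6256] v=[-1.8377]
Step 34: x=[7.5344] v=[-1.8232]
Step 35: x=[7.4442] v=[-1.8038]
Step 36: x=[7.3552] v=[-1.7797]
Step 37: x=[7.2677] v=[-1.7509]
Step 38: x=[7.1818] v=[-1.7174]
Step 39: x=[7.0978] v=[-1.6794]
Step 40: x=[7.0160] v=[-1.6369]
Step 41: x=[6.9365] v=[-1.5901]
Step 42: x=[6.8595] v=[-1.5391]
Step 43: x=[6.7853] v=[-1.4840]
Step 44: x=[6.7141] v=[-1.4250]
Step 45: x=[6.6460] v=[-1.3622]
Step 46: x=[6.5812] v=[-1.2958]
v[0] did not become non-negative within 46 steps; using fallback time=2.3000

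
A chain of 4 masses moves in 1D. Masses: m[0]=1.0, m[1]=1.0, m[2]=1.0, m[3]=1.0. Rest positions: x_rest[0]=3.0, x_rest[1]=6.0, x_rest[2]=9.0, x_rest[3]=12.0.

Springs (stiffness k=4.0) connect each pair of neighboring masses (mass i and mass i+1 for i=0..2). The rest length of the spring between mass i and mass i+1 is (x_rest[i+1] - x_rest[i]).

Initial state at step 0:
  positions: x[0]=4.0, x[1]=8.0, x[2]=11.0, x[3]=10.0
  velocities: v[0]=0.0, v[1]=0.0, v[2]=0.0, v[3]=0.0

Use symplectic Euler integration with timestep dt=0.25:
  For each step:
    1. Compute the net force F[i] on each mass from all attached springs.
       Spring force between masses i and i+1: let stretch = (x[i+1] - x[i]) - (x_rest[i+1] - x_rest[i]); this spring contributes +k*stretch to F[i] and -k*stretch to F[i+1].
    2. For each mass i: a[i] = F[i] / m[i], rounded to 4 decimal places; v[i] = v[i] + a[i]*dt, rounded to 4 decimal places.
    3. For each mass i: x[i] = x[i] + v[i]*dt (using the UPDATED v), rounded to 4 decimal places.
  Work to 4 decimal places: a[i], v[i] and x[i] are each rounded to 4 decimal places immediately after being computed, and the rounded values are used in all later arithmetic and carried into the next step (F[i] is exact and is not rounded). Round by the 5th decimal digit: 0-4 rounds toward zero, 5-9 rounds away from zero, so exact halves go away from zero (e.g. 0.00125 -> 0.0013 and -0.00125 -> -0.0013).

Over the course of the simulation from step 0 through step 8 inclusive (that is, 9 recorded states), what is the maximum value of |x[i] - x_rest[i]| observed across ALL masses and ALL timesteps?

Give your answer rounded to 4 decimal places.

Answer: 2.5046

Derivation:
Step 0: x=[4.0000 8.0000 11.0000 10.0000] v=[0.0000 0.0000 0.0000 0.0000]
Step 1: x=[4.2500 7.7500 10.0000 11.0000] v=[1.0000 -1.0000 -4.0000 4.0000]
Step 2: x=[4.6250 7.1875 8.6875 12.5000] v=[1.5000 -2.2500 -5.2500 6.0000]
Step 3: x=[4.8906 6.3594 7.9531 13.7969] v=[1.0625 -3.3125 -2.9375 5.1875]
Step 4: x=[4.7734 5.5625 8.2813 14.3828] v=[-0.4687 -3.1876 1.3126 2.3437]
Step 5: x=[4.1035 5.2480 9.4551 14.1934] v=[-2.6796 -1.2579 4.6953 -0.7578]
Step 6: x=[2.9697 5.6992 10.7617 13.5694] v=[-4.5351 1.8047 5.2265 -2.4961]
Step 7: x=[1.7683 6.7336 11.5046 12.9935] v=[-4.8056 4.1377 2.9717 -2.3038]
Step 8: x=[1.0582 7.7195 11.4270 12.7953] v=[-2.8403 3.9434 -0.3104 -0.7927]
Max displacement = 2.5046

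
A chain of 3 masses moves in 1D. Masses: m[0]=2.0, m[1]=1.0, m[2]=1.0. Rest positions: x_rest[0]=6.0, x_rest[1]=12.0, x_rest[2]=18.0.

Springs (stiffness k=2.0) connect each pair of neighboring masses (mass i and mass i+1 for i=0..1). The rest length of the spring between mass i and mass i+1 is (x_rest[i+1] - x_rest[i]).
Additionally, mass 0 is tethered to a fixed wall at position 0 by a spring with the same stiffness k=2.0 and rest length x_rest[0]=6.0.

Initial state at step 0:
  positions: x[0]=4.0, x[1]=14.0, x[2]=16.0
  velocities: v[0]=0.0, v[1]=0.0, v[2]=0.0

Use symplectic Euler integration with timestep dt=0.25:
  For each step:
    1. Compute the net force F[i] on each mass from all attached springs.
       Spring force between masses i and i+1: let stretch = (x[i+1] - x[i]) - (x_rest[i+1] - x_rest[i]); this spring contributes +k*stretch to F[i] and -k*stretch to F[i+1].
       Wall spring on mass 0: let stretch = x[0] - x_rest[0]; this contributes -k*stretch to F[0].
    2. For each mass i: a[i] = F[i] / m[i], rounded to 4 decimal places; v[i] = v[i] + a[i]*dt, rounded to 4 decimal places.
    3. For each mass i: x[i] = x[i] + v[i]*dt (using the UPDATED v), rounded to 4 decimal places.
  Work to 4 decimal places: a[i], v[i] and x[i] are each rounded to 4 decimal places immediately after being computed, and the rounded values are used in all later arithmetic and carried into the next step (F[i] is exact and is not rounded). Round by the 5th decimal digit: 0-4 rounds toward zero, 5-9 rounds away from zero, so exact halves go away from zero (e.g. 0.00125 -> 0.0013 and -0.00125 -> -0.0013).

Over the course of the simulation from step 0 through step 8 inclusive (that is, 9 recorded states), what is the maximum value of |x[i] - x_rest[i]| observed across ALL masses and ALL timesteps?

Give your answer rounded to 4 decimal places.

Step 0: x=[4.0000 14.0000 16.0000] v=[0.0000 0.0000 0.0000]
Step 1: x=[4.3750 13.0000 16.5000] v=[1.5000 -4.0000 2.0000]
Step 2: x=[5.0156 11.3594 17.3125] v=[2.5625 -6.5625 3.2500]
Step 3: x=[5.7393 9.6699 18.1309] v=[2.8946 -6.7579 3.2735]
Step 4: x=[6.3499 8.5467 18.6417] v=[2.4424 -4.4927 2.0430]
Step 5: x=[6.7009 8.4108 18.6406] v=[1.4041 -0.5436 -0.0045]
Step 6: x=[6.7400 9.3399 18.1108] v=[0.1564 3.7164 -2.1194]
Step 7: x=[6.5204 11.0404 17.2346] v=[-0.8786 6.8019 -3.5049]
Step 8: x=[6.1757 12.9502 16.3341] v=[-1.3787 7.6390 -3.6020]
Max displacement = 3.5892

Answer: 3.5892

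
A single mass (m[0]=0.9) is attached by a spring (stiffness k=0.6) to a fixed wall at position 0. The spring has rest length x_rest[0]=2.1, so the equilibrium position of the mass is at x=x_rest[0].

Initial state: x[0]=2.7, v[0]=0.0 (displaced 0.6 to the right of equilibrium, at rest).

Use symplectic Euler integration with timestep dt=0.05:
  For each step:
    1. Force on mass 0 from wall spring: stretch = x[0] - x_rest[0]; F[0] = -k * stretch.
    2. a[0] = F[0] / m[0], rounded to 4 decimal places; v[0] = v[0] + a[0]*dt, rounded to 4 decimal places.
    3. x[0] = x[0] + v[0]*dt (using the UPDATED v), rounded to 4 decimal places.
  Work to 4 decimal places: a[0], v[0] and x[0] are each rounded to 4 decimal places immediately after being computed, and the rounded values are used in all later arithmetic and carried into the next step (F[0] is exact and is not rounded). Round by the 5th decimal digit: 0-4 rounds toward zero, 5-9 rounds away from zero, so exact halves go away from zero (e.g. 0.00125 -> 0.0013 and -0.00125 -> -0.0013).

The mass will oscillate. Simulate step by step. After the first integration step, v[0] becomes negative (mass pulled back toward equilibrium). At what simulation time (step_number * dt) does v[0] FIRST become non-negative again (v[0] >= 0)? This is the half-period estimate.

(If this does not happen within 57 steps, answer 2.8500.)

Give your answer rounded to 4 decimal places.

Answer: 2.8500

Derivation:
Step 0: x=[2.7000] v=[0.0000]
Step 1: x=[2.6990] v=[-0.0200]
Step 2: x=[2.6970] v=[-0.0400]
Step 3: x=[2.6940] v=[-0.0599]
Step 4: x=[2.6900] v=[-0.0797]
Step 5: x=[2.6850] v=[-0.0994]
Step 6: x=[2.6791] v=[-0.1189]
Step 7: x=[2.6722] v=[-0.1382]
Step 8: x=[2.6643] v=[-0.1573]
Step 9: x=[2.6555] v=[-0.1761]
Step 10: x=[2.6458] v=[-0.1946]
Step 11: x=[2.6352] v=[-0.2128]
Step 12: x=[2.6237] v=[-0.2306]
Step 13: x=[2.6113] v=[-0.2481]
Step 14: x=[2.5980] v=[-0.2651]
Step 15: x=[2.5839] v=[-0.2817]
Step 16: x=[2.5690] v=[-0.2978]
Step 17: x=[2.5533] v=[-0.3134]
Step 18: x=[2.5369] v=[-0.3285]
Step 19: x=[2.5197] v=[-0.3431]
Step 20: x=[2.5018] v=[-0.3571]
Step 21: x=[2.4833] v=[-0.3705]
Step 22: x=[2.4641] v=[-0.3833]
Step 23: x=[2.4443] v=[-0.3954]
Step 24: x=[2.4240] v=[-0.4069]
Step 25: x=[2.4031] v=[-0.4177]
Step 26: x=[2.3817] v=[-0.4278]
Step 27: x=[2.3598] v=[-0.4372]
Step 28: x=[2.3375] v=[-0.4459]
Step 29: x=[2.3148] v=[-0.4538]
Step 30: x=[2.2918] v=[-0.4610]
Step 31: x=[2.2684] v=[-0.4674]
Step 32: x=[2.2448] v=[-0.4730]
Step 33: x=[2.2209] v=[-0.4778]
Step 34: x=[2.1968] v=[-0.4818]
Step 35: x=[2.1726] v=[-0.4850]
Step 36: x=[2.1482] v=[-0.4874]
Step 37: x=[2.1238] v=[-0.4890]
Step 38: x=[2.0993] v=[-0.4898]
Step 39: x=[2.0748] v=[-0.4898]
Step 40: x=[2.0504] v=[-0.4890]
Step 41: x=[2.0260] v=[-0.4873]
Step 42: x=[2.0018] v=[-0.4848]
Step 43: x=[1.9777] v=[-0.4815]
Step 44: x=[1.9538] v=[-0.4774]
Step 45: x=[1.9302] v=[-0.4725]
Step 46: x=[1.9069] v=[-0.4668]
Step 47: x=[1.8839] v=[-0.4604]
Step 48: x=[1.8612] v=[-0.4532]
Step 49: x=[1.8389] v=[-0.4452]
Step 50: x=[1.8171] v=[-0.4365]
Step 51: x=[1.7957] v=[-0.4271]
Step 52: x=[1.7749] v=[-0.4170]
Step 53: x=[1.7546] v=[-0.4062]
Step 54: x=[1.7349] v=[-0.3947]
Step 55: x=[1.7158] v=[-0.3825]
Step 56: x=[1.6973] v=[-0.3697]
Step 57: x=[1.6795] v=[-0.3563]
v[0] did not become non-negative within 57 steps; using fallback time=2.8500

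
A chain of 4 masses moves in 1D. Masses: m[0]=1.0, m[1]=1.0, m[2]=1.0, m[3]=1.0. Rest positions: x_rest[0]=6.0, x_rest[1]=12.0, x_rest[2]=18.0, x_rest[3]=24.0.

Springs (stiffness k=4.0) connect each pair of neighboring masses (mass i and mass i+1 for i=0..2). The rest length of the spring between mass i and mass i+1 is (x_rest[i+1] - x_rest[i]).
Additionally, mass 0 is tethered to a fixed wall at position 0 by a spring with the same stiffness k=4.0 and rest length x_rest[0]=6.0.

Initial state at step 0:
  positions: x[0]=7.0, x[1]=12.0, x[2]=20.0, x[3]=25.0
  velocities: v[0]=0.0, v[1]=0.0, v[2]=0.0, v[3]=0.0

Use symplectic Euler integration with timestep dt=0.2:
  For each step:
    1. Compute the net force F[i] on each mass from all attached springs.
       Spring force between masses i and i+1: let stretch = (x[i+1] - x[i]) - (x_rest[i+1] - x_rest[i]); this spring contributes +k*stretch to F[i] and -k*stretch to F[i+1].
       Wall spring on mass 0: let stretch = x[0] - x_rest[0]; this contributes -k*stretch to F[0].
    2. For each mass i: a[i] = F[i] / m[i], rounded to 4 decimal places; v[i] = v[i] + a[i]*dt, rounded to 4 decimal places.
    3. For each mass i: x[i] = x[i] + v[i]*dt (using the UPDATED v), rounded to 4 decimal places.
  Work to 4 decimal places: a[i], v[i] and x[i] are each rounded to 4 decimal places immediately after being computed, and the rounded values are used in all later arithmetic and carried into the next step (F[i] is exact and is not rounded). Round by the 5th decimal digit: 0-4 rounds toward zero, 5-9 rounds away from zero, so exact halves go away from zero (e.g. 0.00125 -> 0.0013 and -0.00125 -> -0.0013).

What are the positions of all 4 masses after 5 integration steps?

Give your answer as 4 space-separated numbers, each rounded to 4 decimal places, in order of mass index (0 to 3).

Answer: 6.0966 13.0540 18.4259 25.1505

Derivation:
Step 0: x=[7.0000 12.0000 20.0000 25.0000] v=[0.0000 0.0000 0.0000 0.0000]
Step 1: x=[6.6800 12.4800 19.5200 25.1600] v=[-1.6000 2.4000 -2.4000 0.8000]
Step 2: x=[6.2192 13.1584 18.8160 25.3776] v=[-2.3040 3.3920 -3.5200 1.0880]
Step 3: x=[5.8736 13.6317 18.2566 25.5053] v=[-1.7280 2.3667 -2.7968 0.6387]
Step 4: x=[5.8295 13.6037 18.1170 25.4332] v=[-0.2204 -0.1399 -0.6978 -0.3603]
Step 5: x=[6.0966 13.0540 18.4259 25.1505] v=[1.3354 -2.7486 1.5445 -1.4133]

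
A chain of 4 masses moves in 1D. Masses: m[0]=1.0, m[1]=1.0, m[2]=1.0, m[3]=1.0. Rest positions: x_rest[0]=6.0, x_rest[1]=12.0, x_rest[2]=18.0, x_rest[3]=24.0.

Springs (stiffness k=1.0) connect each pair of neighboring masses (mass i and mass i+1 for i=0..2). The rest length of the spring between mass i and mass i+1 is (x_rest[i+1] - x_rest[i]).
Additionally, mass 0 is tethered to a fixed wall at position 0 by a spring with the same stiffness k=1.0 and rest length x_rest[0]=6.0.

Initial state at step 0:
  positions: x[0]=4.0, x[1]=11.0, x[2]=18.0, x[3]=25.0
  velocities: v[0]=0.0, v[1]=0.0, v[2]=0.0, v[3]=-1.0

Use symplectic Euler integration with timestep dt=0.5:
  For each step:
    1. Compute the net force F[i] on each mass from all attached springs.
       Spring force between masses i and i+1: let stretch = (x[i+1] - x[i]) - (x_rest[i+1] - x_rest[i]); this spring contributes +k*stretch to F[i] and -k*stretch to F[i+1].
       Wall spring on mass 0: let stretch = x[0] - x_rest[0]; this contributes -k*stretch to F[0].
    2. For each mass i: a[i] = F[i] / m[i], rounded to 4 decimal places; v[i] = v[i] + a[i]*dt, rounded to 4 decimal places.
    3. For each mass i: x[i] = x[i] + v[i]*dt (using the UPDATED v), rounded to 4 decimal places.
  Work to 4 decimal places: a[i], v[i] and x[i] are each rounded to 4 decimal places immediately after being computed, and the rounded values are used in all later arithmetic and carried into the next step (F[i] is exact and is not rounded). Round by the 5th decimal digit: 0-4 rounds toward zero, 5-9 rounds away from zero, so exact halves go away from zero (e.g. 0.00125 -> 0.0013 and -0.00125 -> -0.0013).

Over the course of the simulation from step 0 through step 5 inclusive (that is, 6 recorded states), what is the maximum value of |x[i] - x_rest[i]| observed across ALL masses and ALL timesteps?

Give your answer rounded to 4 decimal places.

Step 0: x=[4.0000 11.0000 18.0000 25.0000] v=[0.0000 0.0000 0.0000 -1.0000]
Step 1: x=[4.7500 11.0000 18.0000 24.2500] v=[1.5000 0.0000 0.0000 -1.5000]
Step 2: x=[5.8750 11.1875 17.8125 23.4375] v=[2.2500 0.3750 -0.3750 -1.6250]
Step 3: x=[6.8594 11.7032 17.3750 22.7188] v=[1.9688 1.0313 -0.8750 -1.4375]
Step 4: x=[7.3399 12.4259 16.8555 22.1641] v=[0.9610 1.4453 -1.0390 -1.1094]
Step 5: x=[7.2569 12.9845 16.5558 21.7823] v=[-0.1660 1.1171 -0.5995 -0.7637]
Max displacement = 2.2177

Answer: 2.2177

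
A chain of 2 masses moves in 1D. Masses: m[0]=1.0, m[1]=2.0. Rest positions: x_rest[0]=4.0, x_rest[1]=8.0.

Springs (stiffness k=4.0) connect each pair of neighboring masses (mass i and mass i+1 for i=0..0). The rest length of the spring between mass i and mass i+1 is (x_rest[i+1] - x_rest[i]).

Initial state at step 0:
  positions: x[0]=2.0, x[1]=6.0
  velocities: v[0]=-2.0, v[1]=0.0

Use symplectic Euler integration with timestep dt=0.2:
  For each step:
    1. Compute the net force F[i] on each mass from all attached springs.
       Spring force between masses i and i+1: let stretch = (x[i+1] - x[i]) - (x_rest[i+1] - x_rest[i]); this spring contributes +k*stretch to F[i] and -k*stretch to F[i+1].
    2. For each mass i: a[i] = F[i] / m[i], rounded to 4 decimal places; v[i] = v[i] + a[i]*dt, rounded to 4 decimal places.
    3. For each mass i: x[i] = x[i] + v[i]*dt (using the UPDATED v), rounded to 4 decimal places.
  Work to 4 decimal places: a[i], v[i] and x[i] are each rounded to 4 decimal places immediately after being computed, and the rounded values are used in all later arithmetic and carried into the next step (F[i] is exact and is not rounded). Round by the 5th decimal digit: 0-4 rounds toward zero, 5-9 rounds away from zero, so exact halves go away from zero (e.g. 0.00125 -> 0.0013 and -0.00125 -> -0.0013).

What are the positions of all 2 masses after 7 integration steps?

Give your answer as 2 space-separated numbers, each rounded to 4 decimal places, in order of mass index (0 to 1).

Answer: 1.2449 4.9776

Derivation:
Step 0: x=[2.0000 6.0000] v=[-2.0000 0.0000]
Step 1: x=[1.6000 6.0000] v=[-2.0000 0.0000]
Step 2: x=[1.2640 5.9680] v=[-1.6800 -0.1600]
Step 3: x=[1.0406 5.8797] v=[-1.1168 -0.4416]
Step 4: x=[0.9515 5.7243] v=[-0.4455 -0.7772]
Step 5: x=[0.9860 5.5070] v=[0.1727 -1.0863]
Step 6: x=[1.1039 5.2481] v=[0.5895 -1.2947]
Step 7: x=[1.2449 4.9776] v=[0.7049 -1.3524]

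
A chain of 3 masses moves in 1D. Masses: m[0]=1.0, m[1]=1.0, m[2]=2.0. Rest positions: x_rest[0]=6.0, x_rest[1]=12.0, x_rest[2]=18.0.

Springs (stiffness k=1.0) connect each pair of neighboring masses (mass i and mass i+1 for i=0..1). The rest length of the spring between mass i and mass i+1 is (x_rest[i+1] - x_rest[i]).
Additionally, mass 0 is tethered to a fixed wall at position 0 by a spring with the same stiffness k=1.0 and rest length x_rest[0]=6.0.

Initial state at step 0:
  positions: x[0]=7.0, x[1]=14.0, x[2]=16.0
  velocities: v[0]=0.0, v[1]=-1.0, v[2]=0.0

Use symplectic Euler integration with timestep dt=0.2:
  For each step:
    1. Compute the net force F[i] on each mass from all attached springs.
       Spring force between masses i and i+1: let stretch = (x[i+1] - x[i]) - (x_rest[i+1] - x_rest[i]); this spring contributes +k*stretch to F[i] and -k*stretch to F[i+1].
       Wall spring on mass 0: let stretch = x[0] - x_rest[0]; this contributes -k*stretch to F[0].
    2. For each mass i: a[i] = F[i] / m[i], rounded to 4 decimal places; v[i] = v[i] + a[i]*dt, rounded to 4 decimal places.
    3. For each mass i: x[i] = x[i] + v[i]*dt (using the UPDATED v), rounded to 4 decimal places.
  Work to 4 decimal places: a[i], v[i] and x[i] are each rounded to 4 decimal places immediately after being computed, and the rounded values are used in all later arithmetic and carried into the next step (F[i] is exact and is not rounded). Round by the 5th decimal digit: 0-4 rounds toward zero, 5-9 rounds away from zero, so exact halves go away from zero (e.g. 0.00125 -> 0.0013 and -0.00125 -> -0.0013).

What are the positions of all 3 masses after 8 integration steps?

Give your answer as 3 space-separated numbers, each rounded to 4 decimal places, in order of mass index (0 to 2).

Step 0: x=[7.0000 14.0000 16.0000] v=[0.0000 -1.0000 0.0000]
Step 1: x=[7.0000 13.6000 16.0800] v=[0.0000 -2.0000 0.4000]
Step 2: x=[6.9840 13.0352 16.2304] v=[-0.0800 -2.8240 0.7520]
Step 3: x=[6.9307 12.3562 16.4369] v=[-0.2666 -3.3952 1.0325]
Step 4: x=[6.8172 11.6234 16.6818] v=[-0.5676 -3.6642 1.2244]
Step 5: x=[6.6232 10.9006 16.9455] v=[-0.9698 -3.6138 1.3186]
Step 6: x=[6.3354 10.2485 17.2083] v=[-1.4390 -3.2603 1.3141]
Step 7: x=[5.9507 9.7183 17.4519] v=[-1.9235 -2.6510 1.2181]
Step 8: x=[5.4787 9.3467 17.6608] v=[-2.3601 -1.8578 1.0447]

Answer: 5.4787 9.3467 17.6608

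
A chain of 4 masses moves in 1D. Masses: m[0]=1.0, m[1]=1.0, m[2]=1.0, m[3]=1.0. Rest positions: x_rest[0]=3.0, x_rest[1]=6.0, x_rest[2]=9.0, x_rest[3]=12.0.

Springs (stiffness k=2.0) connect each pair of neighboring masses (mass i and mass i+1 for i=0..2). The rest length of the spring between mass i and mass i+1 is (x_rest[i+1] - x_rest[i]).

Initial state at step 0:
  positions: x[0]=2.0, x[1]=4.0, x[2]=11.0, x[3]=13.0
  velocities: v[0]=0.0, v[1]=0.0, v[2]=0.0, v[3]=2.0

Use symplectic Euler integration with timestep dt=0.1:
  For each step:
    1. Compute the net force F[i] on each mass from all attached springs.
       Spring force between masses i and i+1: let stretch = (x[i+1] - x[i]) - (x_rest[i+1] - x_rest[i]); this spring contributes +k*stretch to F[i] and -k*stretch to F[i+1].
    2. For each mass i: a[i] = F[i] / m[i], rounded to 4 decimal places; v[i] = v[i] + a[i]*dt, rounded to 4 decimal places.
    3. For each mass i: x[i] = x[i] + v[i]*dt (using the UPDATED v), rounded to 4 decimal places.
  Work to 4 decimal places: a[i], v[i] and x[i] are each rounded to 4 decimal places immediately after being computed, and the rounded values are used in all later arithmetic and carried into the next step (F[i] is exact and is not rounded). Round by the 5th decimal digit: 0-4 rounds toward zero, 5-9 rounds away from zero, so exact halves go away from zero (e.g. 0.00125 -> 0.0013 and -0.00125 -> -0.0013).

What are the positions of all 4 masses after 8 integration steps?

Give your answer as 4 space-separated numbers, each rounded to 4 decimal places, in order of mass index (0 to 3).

Step 0: x=[2.0000 4.0000 11.0000 13.0000] v=[0.0000 0.0000 0.0000 2.0000]
Step 1: x=[1.9800 4.1000 10.9000 13.2200] v=[-0.2000 1.0000 -1.0000 2.2000]
Step 2: x=[1.9424 4.2936 10.7104 13.4536] v=[-0.3760 1.9360 -1.8960 2.3360]
Step 3: x=[1.8918 4.5685 10.4473 13.6923] v=[-0.5058 2.7491 -2.6307 2.3874]
Step 4: x=[1.8348 4.9075 10.1316 13.9261] v=[-0.5705 3.3895 -3.1575 2.3384]
Step 5: x=[1.7792 5.2895 9.7873 14.1441] v=[-0.5560 3.8198 -3.4434 2.1795]
Step 6: x=[1.7338 5.6912 9.4401 14.3349] v=[-0.4539 4.0173 -3.4716 1.9081]
Step 7: x=[1.7076 6.0888 9.1159 14.4878] v=[-0.2624 3.9756 -3.2424 1.5291]
Step 8: x=[1.7090 6.4593 8.8386 14.5933] v=[0.0138 3.7048 -2.7734 1.0547]

Answer: 1.7090 6.4593 8.8386 14.5933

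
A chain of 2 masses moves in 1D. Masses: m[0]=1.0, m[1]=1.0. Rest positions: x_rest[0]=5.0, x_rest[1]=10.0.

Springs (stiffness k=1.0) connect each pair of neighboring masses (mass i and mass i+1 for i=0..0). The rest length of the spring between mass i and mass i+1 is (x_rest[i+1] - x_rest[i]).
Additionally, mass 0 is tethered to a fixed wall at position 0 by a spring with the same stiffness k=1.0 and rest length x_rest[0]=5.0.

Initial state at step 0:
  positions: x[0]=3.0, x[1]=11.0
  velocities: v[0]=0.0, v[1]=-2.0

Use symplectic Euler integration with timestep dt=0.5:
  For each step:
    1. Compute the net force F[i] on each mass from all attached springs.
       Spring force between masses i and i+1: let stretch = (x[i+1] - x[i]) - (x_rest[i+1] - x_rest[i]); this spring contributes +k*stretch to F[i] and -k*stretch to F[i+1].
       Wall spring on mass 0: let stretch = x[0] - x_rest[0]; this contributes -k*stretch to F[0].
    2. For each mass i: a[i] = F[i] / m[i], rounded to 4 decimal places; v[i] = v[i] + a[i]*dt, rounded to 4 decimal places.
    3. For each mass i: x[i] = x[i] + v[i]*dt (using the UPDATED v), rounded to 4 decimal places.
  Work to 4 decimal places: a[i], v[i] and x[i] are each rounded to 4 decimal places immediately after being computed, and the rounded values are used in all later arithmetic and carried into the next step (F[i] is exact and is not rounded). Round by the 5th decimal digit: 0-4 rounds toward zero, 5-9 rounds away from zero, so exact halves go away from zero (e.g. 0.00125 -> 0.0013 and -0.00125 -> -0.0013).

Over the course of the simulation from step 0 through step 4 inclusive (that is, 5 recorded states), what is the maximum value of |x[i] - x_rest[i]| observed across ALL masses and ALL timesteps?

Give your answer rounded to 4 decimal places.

Step 0: x=[3.0000 11.0000] v=[0.0000 -2.0000]
Step 1: x=[4.2500 9.2500] v=[2.5000 -3.5000]
Step 2: x=[5.6875 7.5000] v=[2.8750 -3.5000]
Step 3: x=[6.1563 6.5469] v=[0.9375 -1.9063]
Step 4: x=[5.1836 6.7461] v=[-1.9454 0.3984]
Max displacement = 3.4531

Answer: 3.4531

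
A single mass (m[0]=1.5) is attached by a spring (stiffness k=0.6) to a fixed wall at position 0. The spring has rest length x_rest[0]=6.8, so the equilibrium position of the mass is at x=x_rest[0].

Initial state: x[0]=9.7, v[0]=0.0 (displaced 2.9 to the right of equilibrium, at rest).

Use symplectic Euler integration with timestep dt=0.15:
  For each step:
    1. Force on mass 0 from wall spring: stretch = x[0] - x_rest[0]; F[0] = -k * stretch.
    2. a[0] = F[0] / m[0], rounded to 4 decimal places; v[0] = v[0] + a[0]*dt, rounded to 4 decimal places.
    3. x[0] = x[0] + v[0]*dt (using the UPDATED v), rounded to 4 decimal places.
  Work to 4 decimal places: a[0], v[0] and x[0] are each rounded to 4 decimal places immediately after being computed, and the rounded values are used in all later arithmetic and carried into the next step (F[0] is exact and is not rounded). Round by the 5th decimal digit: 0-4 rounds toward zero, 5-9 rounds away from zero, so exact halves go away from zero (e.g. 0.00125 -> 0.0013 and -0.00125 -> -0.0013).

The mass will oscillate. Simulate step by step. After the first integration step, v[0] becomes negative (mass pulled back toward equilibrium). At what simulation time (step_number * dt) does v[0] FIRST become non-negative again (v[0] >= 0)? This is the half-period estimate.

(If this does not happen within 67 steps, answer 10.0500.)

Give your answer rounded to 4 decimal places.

Step 0: x=[9.7000] v=[0.0000]
Step 1: x=[9.6739] v=[-0.1740]
Step 2: x=[9.6219] v=[-0.3464]
Step 3: x=[9.5445] v=[-0.5157]
Step 4: x=[9.4424] v=[-0.6804]
Step 5: x=[9.3166] v=[-0.8390]
Step 6: x=[9.1681] v=[-0.9900]
Step 7: x=[8.9983] v=[-1.1321]
Step 8: x=[8.8087] v=[-1.2640]
Step 9: x=[8.6010] v=[-1.3845]
Step 10: x=[8.3771] v=[-1.4926]
Step 11: x=[8.1390] v=[-1.5872]
Step 12: x=[7.8889] v=[-1.6675]
Step 13: x=[7.6290] v=[-1.7328]
Step 14: x=[7.3616] v=[-1.7825]
Step 15: x=[7.0892] v=[-1.8162]
Step 16: x=[6.8142] v=[-1.8336]
Step 17: x=[6.5390] v=[-1.8345]
Step 18: x=[6.2662] v=[-1.8188]
Step 19: x=[5.9982] v=[-1.7868]
Step 20: x=[5.7374] v=[-1.7387]
Step 21: x=[5.4862] v=[-1.6750]
Step 22: x=[5.2468] v=[-1.5962]
Step 23: x=[5.0214] v=[-1.5030]
Step 24: x=[4.8120] v=[-1.3963]
Step 25: x=[4.6205] v=[-1.2770]
Step 26: x=[4.4486] v=[-1.1462]
Step 27: x=[4.2978] v=[-1.0051]
Step 28: x=[4.1696] v=[-0.8550]
Step 29: x=[4.0650] v=[-0.6972]
Step 30: x=[3.9850] v=[-0.5331]
Step 31: x=[3.9304] v=[-0.3642]
Step 32: x=[3.9016] v=[-0.1920]
Step 33: x=[3.8989] v=[-0.0181]
Step 34: x=[3.9223] v=[0.1560]
First v>=0 after going negative at step 34, time=5.1000

Answer: 5.1000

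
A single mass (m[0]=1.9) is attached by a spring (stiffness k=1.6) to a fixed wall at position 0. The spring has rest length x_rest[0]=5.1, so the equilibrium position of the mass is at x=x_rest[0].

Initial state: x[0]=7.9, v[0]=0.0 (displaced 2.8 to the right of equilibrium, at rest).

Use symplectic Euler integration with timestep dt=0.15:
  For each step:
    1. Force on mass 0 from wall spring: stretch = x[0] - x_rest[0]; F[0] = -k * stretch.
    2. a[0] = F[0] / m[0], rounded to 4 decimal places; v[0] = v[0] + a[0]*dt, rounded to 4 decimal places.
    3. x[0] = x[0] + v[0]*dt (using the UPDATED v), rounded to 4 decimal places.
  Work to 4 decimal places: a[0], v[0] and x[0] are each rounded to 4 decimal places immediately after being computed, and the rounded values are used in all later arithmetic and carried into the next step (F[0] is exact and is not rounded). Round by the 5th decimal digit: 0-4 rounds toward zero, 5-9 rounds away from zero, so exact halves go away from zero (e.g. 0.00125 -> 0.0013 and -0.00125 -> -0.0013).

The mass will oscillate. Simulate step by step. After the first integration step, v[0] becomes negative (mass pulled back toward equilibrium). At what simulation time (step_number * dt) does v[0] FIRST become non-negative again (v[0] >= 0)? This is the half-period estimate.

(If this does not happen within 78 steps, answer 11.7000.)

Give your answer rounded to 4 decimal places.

Step 0: x=[7.9000] v=[0.0000]
Step 1: x=[7.8469] v=[-0.3537]
Step 2: x=[7.7418] v=[-0.7007]
Step 3: x=[7.5866] v=[-1.0344]
Step 4: x=[7.3843] v=[-1.3485]
Step 5: x=[7.1388] v=[-1.6370]
Step 6: x=[6.8546] v=[-1.8945]
Step 7: x=[6.5372] v=[-2.1161]
Step 8: x=[6.1926] v=[-2.2976]
Step 9: x=[5.8273] v=[-2.4356]
Step 10: x=[5.4482] v=[-2.5275]
Step 11: x=[5.0625] v=[-2.5715]
Step 12: x=[4.6775] v=[-2.5668]
Step 13: x=[4.3005] v=[-2.5134]
Step 14: x=[3.9386] v=[-2.4124]
Step 15: x=[3.5987] v=[-2.2657]
Step 16: x=[3.2873] v=[-2.0761]
Step 17: x=[3.0102] v=[-1.8471]
Step 18: x=[2.7727] v=[-1.5831]
Step 19: x=[2.5793] v=[-1.2891]
Step 20: x=[2.4337] v=[-0.9707]
Step 21: x=[2.3386] v=[-0.6339]
Step 22: x=[2.2958] v=[-0.2851]
Step 23: x=[2.3062] v=[0.0691]
First v>=0 after going negative at step 23, time=3.4500

Answer: 3.4500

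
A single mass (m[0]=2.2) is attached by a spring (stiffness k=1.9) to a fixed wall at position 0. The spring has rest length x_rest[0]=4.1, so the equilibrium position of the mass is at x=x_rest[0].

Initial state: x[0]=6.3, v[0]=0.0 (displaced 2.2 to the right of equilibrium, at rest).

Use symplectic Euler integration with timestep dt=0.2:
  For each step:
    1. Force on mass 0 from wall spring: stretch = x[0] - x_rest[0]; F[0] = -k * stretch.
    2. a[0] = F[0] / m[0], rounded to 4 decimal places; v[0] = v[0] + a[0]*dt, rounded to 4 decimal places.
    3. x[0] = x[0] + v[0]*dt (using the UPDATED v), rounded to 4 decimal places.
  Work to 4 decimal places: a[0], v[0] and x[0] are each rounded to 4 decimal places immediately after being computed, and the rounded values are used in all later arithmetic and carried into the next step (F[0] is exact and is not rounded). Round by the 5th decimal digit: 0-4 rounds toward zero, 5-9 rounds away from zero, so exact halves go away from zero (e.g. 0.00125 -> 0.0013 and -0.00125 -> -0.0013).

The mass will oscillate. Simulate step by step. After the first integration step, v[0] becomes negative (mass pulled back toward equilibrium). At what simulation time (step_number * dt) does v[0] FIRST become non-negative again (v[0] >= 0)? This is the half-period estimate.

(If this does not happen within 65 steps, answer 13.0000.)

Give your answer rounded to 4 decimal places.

Step 0: x=[6.3000] v=[0.0000]
Step 1: x=[6.2240] v=[-0.3800]
Step 2: x=[6.0746] v=[-0.7469]
Step 3: x=[5.8570] v=[-1.0880]
Step 4: x=[5.5787] v=[-1.3915]
Step 5: x=[5.2493] v=[-1.6469]
Step 6: x=[4.8802] v=[-1.8454]
Step 7: x=[4.4842] v=[-1.9802]
Step 8: x=[4.0749] v=[-2.0466]
Step 9: x=[3.6664] v=[-2.0423]
Step 10: x=[3.2729] v=[-1.9674]
Step 11: x=[2.9080] v=[-1.8245]
Step 12: x=[2.5843] v=[-1.6186]
Step 13: x=[2.3129] v=[-1.3568]
Step 14: x=[2.1033] v=[-1.0481]
Step 15: x=[1.9627] v=[-0.7032]
Step 16: x=[1.8959] v=[-0.3340]
Step 17: x=[1.9052] v=[0.0467]
First v>=0 after going negative at step 17, time=3.4000

Answer: 3.4000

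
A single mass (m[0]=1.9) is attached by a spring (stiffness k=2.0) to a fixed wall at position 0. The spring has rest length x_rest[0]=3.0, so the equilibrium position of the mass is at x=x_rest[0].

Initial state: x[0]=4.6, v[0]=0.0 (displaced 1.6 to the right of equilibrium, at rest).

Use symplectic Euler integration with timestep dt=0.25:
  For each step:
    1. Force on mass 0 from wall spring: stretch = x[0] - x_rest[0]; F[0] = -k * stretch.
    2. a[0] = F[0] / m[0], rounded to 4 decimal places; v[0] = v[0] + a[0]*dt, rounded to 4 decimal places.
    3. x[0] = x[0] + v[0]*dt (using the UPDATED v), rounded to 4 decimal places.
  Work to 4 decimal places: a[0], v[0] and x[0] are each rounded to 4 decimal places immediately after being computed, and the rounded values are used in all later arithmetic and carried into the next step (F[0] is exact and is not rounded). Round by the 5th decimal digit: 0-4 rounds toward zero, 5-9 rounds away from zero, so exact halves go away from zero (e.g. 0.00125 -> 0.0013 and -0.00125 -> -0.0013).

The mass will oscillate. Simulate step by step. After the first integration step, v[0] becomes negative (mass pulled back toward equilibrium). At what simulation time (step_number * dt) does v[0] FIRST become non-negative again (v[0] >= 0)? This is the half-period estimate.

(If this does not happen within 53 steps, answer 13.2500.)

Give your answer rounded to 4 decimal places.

Step 0: x=[4.6000] v=[0.0000]
Step 1: x=[4.4947] v=[-0.4211]
Step 2: x=[4.2911] v=[-0.8145]
Step 3: x=[4.0025] v=[-1.1543]
Step 4: x=[3.6480] v=[-1.4181]
Step 5: x=[3.2509] v=[-1.5886]
Step 6: x=[2.8373] v=[-1.6546]
Step 7: x=[2.4344] v=[-1.6118]
Step 8: x=[2.0687] v=[-1.4630]
Step 9: x=[1.7642] v=[-1.2179]
Step 10: x=[1.5410] v=[-0.8927]
Step 11: x=[1.4138] v=[-0.5088]
Step 12: x=[1.3910] v=[-0.0914]
Step 13: x=[1.4740] v=[0.3320]
First v>=0 after going negative at step 13, time=3.2500

Answer: 3.2500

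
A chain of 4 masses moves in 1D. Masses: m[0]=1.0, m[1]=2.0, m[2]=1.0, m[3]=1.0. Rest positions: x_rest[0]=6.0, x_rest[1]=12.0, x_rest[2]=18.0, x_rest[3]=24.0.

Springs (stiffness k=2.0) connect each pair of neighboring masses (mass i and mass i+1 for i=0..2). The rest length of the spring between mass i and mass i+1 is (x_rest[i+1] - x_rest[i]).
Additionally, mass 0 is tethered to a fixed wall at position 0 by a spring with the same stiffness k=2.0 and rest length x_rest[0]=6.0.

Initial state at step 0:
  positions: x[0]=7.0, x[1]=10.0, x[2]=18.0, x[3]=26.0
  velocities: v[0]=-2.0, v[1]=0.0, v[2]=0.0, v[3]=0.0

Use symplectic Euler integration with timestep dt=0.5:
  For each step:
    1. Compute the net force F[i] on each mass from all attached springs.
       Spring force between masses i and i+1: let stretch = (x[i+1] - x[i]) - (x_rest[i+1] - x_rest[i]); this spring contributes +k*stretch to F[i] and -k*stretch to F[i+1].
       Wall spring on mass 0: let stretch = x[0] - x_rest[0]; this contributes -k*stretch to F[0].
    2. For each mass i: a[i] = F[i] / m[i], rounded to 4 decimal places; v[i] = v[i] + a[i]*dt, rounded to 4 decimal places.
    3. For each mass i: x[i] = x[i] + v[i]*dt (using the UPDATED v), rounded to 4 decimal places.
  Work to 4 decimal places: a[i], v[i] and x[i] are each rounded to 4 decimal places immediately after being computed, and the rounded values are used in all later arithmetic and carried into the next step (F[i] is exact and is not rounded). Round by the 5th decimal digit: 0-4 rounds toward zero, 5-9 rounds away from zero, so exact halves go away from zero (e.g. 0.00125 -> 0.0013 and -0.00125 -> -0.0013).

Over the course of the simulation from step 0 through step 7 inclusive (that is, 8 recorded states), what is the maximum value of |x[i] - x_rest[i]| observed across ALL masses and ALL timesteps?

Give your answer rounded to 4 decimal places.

Answer: 3.6719

Derivation:
Step 0: x=[7.0000 10.0000 18.0000 26.0000] v=[-2.0000 0.0000 0.0000 0.0000]
Step 1: x=[4.0000 11.2500 18.0000 25.0000] v=[-6.0000 2.5000 0.0000 -2.0000]
Step 2: x=[2.6250 12.3750 18.1250 23.5000] v=[-2.7500 2.2500 0.2500 -3.0000]
Step 3: x=[4.8125 12.5000 18.0625 22.3125] v=[4.3750 0.2500 -0.1250 -2.3750]
Step 4: x=[8.4375 12.0938 17.3438 22.0000] v=[7.2500 -0.8125 -1.4375 -0.6250]
Step 5: x=[9.6719 12.0860 16.3282 22.3594] v=[2.4688 -0.0157 -2.0313 0.7188]
Step 6: x=[7.2774 12.5352 16.2071 22.7032] v=[-4.7890 0.8984 -0.2423 0.6876]
Step 7: x=[3.8731 12.5880 17.4981 22.7990] v=[-6.8086 0.1055 2.5819 0.1915]
Max displacement = 3.6719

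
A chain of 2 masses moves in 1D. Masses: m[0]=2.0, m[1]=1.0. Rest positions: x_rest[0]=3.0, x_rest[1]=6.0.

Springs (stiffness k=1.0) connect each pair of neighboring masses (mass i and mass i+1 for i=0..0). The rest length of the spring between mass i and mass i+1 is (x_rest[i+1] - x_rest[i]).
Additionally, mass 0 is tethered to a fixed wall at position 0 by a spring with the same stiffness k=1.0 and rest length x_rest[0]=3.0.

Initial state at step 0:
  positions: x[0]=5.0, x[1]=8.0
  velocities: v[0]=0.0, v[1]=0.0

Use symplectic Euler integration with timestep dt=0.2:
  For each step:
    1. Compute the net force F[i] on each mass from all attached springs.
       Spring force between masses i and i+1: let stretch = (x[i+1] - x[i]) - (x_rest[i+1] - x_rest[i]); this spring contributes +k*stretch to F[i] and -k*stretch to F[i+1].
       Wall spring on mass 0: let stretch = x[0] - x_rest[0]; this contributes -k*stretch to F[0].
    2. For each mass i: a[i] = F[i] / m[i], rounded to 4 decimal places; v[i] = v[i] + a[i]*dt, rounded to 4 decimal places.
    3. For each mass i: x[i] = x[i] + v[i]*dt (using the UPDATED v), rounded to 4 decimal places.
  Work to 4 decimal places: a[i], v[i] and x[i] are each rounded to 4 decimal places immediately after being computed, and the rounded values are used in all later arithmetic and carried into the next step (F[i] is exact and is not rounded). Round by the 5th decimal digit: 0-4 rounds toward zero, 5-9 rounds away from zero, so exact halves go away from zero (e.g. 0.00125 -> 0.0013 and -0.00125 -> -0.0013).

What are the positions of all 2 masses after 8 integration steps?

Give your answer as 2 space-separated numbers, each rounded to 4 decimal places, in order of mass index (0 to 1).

Step 0: x=[5.0000 8.0000] v=[0.0000 0.0000]
Step 1: x=[4.9600 8.0000] v=[-0.2000 0.0000]
Step 2: x=[4.8816 7.9984] v=[-0.3920 -0.0080]
Step 3: x=[4.7679 7.9921] v=[-0.5685 -0.0314]
Step 4: x=[4.6233 7.9769] v=[-0.7229 -0.0762]
Step 5: x=[4.4533 7.9475] v=[-0.8499 -0.1469]
Step 6: x=[4.2641 7.8984] v=[-0.9458 -0.2457]
Step 7: x=[4.0623 7.8239] v=[-1.0088 -0.3726]
Step 8: x=[3.8545 7.7189] v=[-1.0389 -0.5249]

Answer: 3.8545 7.7189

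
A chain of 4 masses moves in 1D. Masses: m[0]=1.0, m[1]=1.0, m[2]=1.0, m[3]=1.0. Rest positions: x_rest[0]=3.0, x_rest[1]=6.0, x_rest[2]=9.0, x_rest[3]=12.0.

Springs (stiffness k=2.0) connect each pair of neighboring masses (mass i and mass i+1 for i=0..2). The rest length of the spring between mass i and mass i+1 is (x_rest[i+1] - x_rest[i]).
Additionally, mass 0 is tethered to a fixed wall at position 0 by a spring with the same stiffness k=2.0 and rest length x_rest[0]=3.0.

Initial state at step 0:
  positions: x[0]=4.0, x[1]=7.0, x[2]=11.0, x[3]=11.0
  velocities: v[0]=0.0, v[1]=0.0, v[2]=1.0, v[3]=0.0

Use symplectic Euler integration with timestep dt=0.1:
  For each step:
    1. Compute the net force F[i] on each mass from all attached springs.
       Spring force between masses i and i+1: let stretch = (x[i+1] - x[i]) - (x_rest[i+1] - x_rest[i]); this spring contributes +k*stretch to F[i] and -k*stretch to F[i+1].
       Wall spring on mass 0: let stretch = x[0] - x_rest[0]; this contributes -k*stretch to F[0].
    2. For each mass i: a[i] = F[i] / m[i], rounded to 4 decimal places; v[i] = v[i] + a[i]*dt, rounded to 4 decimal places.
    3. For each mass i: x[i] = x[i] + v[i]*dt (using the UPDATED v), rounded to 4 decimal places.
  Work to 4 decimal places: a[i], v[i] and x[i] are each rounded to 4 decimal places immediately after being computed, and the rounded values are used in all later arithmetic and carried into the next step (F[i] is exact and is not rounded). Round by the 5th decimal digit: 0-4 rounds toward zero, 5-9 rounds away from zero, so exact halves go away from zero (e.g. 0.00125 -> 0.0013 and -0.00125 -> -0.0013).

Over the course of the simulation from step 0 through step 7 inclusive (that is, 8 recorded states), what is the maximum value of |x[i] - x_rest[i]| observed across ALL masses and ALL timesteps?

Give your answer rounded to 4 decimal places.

Step 0: x=[4.0000 7.0000 11.0000 11.0000] v=[0.0000 0.0000 1.0000 0.0000]
Step 1: x=[3.9800 7.0200 11.0200 11.0600] v=[-0.2000 0.2000 0.2000 0.6000]
Step 2: x=[3.9412 7.0592 10.9608 11.1792] v=[-0.3880 0.3920 -0.5920 1.1920]
Step 3: x=[3.8859 7.1141 10.8279 11.3540] v=[-0.5526 0.5487 -1.3286 1.7483]
Step 4: x=[3.8175 7.1787 10.6313 11.5783] v=[-0.6841 0.6458 -1.9661 2.2431]
Step 5: x=[3.7400 7.2451 10.3846 11.8437] v=[-0.7754 0.6641 -2.4672 2.6537]
Step 6: x=[3.6578 7.3042 10.1043 12.1399] v=[-0.8224 0.5910 -2.8033 2.9619]
Step 7: x=[3.5753 7.3464 9.8087 12.4554] v=[-0.8247 0.4217 -2.9562 3.1548]
Max displacement = 2.0200

Answer: 2.0200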